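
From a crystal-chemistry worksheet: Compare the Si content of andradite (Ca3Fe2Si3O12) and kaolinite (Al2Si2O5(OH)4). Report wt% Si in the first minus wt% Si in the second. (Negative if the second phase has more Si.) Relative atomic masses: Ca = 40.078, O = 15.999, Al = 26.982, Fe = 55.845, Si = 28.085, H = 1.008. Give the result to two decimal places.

Si in Ca3Fe2Si3O12: molar mass 508.167 g/mol; 3×28.085 = 84.255 g → 16.58 wt%.
Si in Al2Si2O5(OH)4: molar mass 258.157 g/mol; 2×28.085 = 56.170 g → 21.76 wt%.
Difference = 16.58 − 21.76 = -5.18 percentage points.

-5.18 percentage points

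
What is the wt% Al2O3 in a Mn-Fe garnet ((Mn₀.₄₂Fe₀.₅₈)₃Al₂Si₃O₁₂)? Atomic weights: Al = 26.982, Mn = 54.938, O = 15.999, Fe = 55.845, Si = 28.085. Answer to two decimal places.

20.53 wt%

Formula mass = 496.599 g/mol.
2 Al → 1.0000 mol Al2O3 per formula unit; M(Al2O3) = 101.961, so Al2O3 mass = 101.961 g.
101.961/496.599 × 100 = 20.53 wt%.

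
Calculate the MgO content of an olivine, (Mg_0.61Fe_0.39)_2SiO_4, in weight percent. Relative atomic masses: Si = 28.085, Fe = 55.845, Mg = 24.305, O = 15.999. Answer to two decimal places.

M((Mg_0.61Fe_0.39)_2SiO_4) = 165.292 g/mol; M(MgO) = 40.304 g/mol.
Moles MgO per formula unit = 1.22 Mg ÷ 1 = 1.2200.
MgO fraction = (1.2200 × 40.304) / 165.292 = 49.171/165.292 = 0.2975.

29.75 wt%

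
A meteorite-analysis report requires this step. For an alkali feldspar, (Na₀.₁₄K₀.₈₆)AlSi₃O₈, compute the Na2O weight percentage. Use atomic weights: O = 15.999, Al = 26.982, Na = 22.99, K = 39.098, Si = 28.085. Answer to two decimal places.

M((Na₀.₁₄K₀.₈₆)AlSi₃O₈) = 276.072 g/mol; M(Na2O) = 61.979 g/mol.
Moles Na2O per formula unit = 0.14 Na ÷ 2 = 0.0700.
Na2O fraction = (0.0700 × 61.979) / 276.072 = 4.339/276.072 = 0.0157.

1.57 wt%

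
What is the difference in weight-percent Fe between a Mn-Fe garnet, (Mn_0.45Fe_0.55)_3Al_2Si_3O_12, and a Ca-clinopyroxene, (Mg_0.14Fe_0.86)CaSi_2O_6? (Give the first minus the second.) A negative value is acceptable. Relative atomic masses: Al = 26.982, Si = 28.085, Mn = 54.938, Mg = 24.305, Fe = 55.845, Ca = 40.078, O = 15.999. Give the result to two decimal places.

First mineral: 92.144 g Fe in 496.518 g formula = 18.56 wt% Fe.
Second mineral: 48.027 g Fe in 243.671 g formula = 19.71 wt% Fe.
18.56% − 19.71% gives a difference of -1.15 percentage points.

-1.15 percentage points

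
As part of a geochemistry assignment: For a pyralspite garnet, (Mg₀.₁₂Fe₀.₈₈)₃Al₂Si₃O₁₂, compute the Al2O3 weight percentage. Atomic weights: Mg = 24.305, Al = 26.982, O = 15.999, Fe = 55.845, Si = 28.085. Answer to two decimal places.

Molar mass of (Mg₀.₁₂Fe₀.₈₈)₃Al₂Si₃O₁₂ = 0.36*24.305 + 2.64*55.845 + 2*26.982 + 3*28.085 + 12*15.999 = 486.388 g/mol.
Each formula unit contains 2 Al, equivalent to 2/2 = 1.0000 mol Al2O3.
M(Al2O3) = 2×26.982 + 3×15.999 = 101.961 g/mol.
Mass of Al2O3 per formula unit = 1.0000 × 101.961 = 101.961 g.
Al2O3 wt% = 101.961 / 486.388 × 100 = 20.96%.

20.96 wt%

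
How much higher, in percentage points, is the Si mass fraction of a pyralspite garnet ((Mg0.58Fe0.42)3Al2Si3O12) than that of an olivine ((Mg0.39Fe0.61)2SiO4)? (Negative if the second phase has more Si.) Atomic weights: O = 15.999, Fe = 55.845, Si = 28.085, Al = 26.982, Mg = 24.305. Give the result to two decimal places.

3.35 percentage points

M((Mg0.58Fe0.42)3Al2Si3O12) = 442.862 g/mol, so wt% Si = 84.255/442.862 × 100 = 19.03%.
M((Mg0.39Fe0.61)2SiO4) = 179.170 g/mol, so wt% Si = 28.085/179.170 × 100 = 15.68%.
19.03 − 15.68 = 3.35 pp.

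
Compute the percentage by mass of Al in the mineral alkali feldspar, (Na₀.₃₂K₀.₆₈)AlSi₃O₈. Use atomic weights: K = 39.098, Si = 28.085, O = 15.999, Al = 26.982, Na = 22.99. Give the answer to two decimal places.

Formula mass = 0.32*22.99 + 0.68*39.098 + 1*26.982 + 3*28.085 + 8*15.999 = 273.172 g/mol, of which 26.982 g is Al.
So Al makes up 26.982/273.172 = 0.0988 of the mass, i.e. 9.88%.

9.88 wt%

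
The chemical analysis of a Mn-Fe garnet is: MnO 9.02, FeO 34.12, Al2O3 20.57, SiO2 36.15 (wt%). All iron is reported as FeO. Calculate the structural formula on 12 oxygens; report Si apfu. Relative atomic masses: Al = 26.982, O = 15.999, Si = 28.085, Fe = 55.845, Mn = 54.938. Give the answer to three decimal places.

2.995 Si apfu

9.02 wt% MnO ÷ 70.937 g/mol = 0.12716 mol, giving 0.12716 Mn and 0.12716 O.
34.12 wt% FeO ÷ 71.844 g/mol = 0.47492 mol, giving 0.47492 Fe and 0.47492 O.
20.57 wt% Al2O3 ÷ 101.961 g/mol = 0.20174 mol, giving 0.40348 Al and 0.60522 O.
36.15 wt% SiO2 ÷ 60.083 g/mol = 0.60167 mol, giving 0.60167 Si and 1.20334 O.
Oxygen sums to 2.41064; scaling by 12/2.41064 = 4.97793 puts the formula on 12 O.
Si: 0.60167 × 4.97793 = 2.995 atoms per formula unit.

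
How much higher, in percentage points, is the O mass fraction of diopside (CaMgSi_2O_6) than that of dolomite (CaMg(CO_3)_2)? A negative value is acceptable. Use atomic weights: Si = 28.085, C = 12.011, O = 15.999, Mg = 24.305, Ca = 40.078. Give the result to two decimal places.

M(CaMgSi_2O_6) = 216.547 g/mol, so wt% O = 95.994/216.547 × 100 = 44.33%.
M(CaMg(CO_3)_2) = 184.399 g/mol, so wt% O = 95.994/184.399 × 100 = 52.06%.
44.33 − 52.06 = -7.73 pp.

-7.73 percentage points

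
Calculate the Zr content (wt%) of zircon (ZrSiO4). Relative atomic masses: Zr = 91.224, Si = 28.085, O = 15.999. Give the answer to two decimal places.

Formula mass = 1*91.224 + 1*28.085 + 4*15.999 = 183.305 g/mol, of which 91.224 g is Zr.
So Zr makes up 91.224/183.305 = 0.4977 of the mass, i.e. 49.77%.

49.77 wt%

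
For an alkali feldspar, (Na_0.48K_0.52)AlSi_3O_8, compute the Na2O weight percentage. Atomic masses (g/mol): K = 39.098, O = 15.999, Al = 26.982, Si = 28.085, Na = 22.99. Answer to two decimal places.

5.50 wt%

Formula mass = 270.595 g/mol.
0.48 Na → 0.2400 mol Na2O per formula unit; M(Na2O) = 61.979, so Na2O mass = 14.875 g.
14.875/270.595 × 100 = 5.50 wt%.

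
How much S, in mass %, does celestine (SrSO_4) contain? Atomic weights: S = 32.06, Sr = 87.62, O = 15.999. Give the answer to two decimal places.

17.45 mass %

Formula mass = 1*87.62 + 1*32.06 + 4*15.999 = 183.676 g/mol, of which 32.060 g is S.
So S makes up 32.060/183.676 = 0.1745 of the mass, i.e. 17.45%.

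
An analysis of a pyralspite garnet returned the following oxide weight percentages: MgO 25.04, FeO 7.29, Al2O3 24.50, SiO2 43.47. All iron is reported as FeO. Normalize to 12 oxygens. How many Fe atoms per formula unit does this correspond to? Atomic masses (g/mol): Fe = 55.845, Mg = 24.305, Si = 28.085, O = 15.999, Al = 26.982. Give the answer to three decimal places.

0.421 Fe apfu

25.04 wt% MgO ÷ 40.304 g/mol = 0.62128 mol, giving 0.62128 Mg and 0.62128 O.
7.29 wt% FeO ÷ 71.844 g/mol = 0.10147 mol, giving 0.10147 Fe and 0.10147 O.
24.50 wt% Al2O3 ÷ 101.961 g/mol = 0.24029 mol, giving 0.48058 Al and 0.72087 O.
43.47 wt% SiO2 ÷ 60.083 g/mol = 0.72350 mol, giving 0.72350 Si and 1.44700 O.
Oxygen sums to 2.89062; scaling by 12/2.89062 = 4.15136 puts the formula on 12 O.
Fe: 0.10147 × 4.15136 = 0.421 atoms per formula unit.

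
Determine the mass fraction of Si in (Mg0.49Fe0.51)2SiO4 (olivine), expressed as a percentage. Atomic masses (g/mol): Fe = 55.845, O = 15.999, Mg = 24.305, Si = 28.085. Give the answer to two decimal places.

Formula mass = 0.98*24.305 + 1.02*55.845 + 1*28.085 + 4*15.999 = 172.862 g/mol, of which 28.085 g is Si.
So Si makes up 28.085/172.862 = 0.1625 of the mass, i.e. 16.25%.

16.25 mass %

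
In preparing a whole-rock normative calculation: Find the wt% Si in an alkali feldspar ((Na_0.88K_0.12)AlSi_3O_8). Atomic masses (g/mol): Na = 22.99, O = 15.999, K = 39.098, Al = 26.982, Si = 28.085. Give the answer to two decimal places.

31.90 mass %

M((Na_0.88K_0.12)AlSi_3O_8) = 264.152 g/mol.
Si contributes 3 × 28.085 = 84.255 g per mole.
84.255/264.152 = 0.3190 → 31.90%.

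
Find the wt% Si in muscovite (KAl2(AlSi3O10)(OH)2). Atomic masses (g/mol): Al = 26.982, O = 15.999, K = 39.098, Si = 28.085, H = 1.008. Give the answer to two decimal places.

Molar mass of KAl2(AlSi3O10)(OH)2: 1×39.098 + 3×26.982 + 3×28.085 + 12×15.999 + 2×1.008 = 398.303 g/mol.
Mass of Si per formula unit: 3 × 28.085 = 84.255 g.
Weight fraction Si = 84.255 / 398.303 = 0.2115.

21.15 mass %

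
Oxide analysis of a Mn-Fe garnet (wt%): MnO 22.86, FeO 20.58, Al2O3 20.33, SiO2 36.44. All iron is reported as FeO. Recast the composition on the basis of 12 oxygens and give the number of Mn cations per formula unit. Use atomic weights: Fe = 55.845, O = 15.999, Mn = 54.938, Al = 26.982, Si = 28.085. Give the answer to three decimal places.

1.598 Mn apfu

MnO (M=70.937): mol = 0.32226; Mn = 0.32226, O = 0.32226.
FeO (M=71.844): mol = 0.28645; Fe = 0.28645, O = 0.28645.
Al2O3 (M=101.961): mol = 0.19939; Al = 0.39878, O = 0.59817.
SiO2 (M=60.083): mol = 0.60649; Si = 0.60649, O = 1.21298.
ΣO = 2.41986; factor = 12/ΣO = 4.95896.
Mn apfu = 0.32226 × 4.95896 = 1.598.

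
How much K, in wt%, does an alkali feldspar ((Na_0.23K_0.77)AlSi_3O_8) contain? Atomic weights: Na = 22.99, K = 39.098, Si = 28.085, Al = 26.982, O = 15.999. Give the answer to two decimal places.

Formula mass = 0.23×22.99 + 0.77×39.098 + 1×26.982 + 3×28.085 + 8×15.999 = 274.622 g/mol, of which 30.105 g is K.
So K makes up 30.105/274.622 = 0.1096 of the mass, i.e. 10.96%.

10.96 wt%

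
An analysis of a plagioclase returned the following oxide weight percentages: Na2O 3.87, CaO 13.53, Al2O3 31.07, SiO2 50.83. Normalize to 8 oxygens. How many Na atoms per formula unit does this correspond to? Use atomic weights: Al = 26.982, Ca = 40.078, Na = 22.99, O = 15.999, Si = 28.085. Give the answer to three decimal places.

0.343 Na apfu

Na2O: 3.87/61.979 = 0.06244 mol → 0.12488 mol Na, 0.06244 mol O.
CaO: 13.53/56.077 = 0.24128 mol → 0.24128 mol Ca, 0.24128 mol O.
Al2O3: 31.07/101.961 = 0.30472 mol → 0.60944 mol Al, 0.91416 mol O.
SiO2: 50.83/60.083 = 0.84600 mol → 0.84600 mol Si, 1.69200 mol O.
Total oxygen = 2.90988 mol. Normalization factor = 8/2.90988 = 2.74925.
Na per 8 O = 0.12488 × 2.74925 = 0.343.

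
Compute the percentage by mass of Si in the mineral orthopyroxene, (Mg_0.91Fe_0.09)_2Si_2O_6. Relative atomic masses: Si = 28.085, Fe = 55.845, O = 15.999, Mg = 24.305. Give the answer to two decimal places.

27.21 wt%

Molar mass of (Mg_0.91Fe_0.09)_2Si_2O_6: 1.82×24.305 + 0.18×55.845 + 2×28.085 + 6×15.999 = 206.451 g/mol.
Mass of Si per formula unit: 2 × 28.085 = 56.170 g.
Weight fraction Si = 56.170 / 206.451 = 0.2721.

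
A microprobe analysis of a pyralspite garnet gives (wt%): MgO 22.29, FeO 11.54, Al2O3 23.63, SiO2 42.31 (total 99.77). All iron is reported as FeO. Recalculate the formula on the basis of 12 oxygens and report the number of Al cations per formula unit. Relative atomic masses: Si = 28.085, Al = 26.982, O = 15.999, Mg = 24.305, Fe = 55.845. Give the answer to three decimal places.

1.974 Al apfu

MgO: 22.29/40.304 = 0.55305 mol → 0.55305 mol Mg, 0.55305 mol O.
FeO: 11.54/71.844 = 0.16063 mol → 0.16063 mol Fe, 0.16063 mol O.
Al2O3: 23.63/101.961 = 0.23176 mol → 0.46352 mol Al, 0.69528 mol O.
SiO2: 42.31/60.083 = 0.70419 mol → 0.70419 mol Si, 1.40838 mol O.
Total oxygen = 2.81734 mol. Normalization factor = 12/2.81734 = 4.25934.
Al per 12 O = 0.46352 × 4.25934 = 1.974.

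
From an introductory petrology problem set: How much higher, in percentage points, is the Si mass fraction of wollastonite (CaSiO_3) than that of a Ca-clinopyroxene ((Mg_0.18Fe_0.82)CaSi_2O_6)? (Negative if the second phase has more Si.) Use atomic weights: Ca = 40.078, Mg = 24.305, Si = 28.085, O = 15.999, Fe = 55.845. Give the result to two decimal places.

First mineral: 28.085 g Si in 116.160 g formula = 24.18 wt% Si.
Second mineral: 56.170 g Si in 242.410 g formula = 23.17 wt% Si.
24.18% − 23.17% gives a difference of 1.01 percentage points.

1.01 percentage points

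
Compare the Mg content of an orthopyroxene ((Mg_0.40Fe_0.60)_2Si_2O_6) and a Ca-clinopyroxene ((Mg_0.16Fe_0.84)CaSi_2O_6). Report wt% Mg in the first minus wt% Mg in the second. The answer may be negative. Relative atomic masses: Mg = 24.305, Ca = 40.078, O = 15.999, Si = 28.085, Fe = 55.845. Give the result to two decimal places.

M((Mg_0.40Fe_0.60)_2Si_2O_6) = 238.622 g/mol, so wt% Mg = 19.444/238.622 × 100 = 8.15%.
M((Mg_0.16Fe_0.84)CaSi_2O_6) = 243.041 g/mol, so wt% Mg = 3.889/243.041 × 100 = 1.60%.
8.15 − 1.60 = 6.55 pp.

6.55 percentage points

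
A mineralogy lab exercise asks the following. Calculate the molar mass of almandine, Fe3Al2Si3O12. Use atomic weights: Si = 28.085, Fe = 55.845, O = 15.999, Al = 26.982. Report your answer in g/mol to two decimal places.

497.74 g/mol

M = 3*55.845 + 2*26.982 + 3*28.085 + 12*15.999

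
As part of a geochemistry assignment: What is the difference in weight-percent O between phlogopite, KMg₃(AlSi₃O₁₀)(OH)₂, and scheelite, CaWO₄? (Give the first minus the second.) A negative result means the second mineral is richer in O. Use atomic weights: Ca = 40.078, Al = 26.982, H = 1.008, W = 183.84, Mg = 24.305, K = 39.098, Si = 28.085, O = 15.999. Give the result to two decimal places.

O in KMg₃(AlSi₃O₁₀)(OH)₂: molar mass 417.254 g/mol; 12×15.999 = 191.988 g → 46.01 wt%.
O in CaWO₄: molar mass 287.914 g/mol; 4×15.999 = 63.996 g → 22.23 wt%.
Difference = 46.01 − 22.23 = 23.78 percentage points.

23.78 percentage points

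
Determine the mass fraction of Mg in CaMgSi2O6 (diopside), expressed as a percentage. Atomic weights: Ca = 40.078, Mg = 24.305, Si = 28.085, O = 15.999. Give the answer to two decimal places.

11.22 weight percent

Molar mass of CaMgSi2O6: 1*40.078 + 1*24.305 + 2*28.085 + 6*15.999 = 216.547 g/mol.
Mass of Mg per formula unit: 1 × 24.305 = 24.305 g.
Weight fraction Mg = 24.305 / 216.547 = 0.1122.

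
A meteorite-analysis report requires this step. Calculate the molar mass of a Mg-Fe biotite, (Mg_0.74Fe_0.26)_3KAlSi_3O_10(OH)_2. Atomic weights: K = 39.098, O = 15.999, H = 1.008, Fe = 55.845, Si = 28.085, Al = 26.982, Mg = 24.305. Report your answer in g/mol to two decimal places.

M = 2.22×24.305 + 0.78×55.845 + 1×39.098 + 1×26.982 + 3×28.085 + 12×15.999 + 2×1.008

441.86 g/mol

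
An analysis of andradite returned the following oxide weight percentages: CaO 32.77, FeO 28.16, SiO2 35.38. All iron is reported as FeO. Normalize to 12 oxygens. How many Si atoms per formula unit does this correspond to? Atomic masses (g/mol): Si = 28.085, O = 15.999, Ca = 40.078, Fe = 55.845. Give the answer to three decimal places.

3.280 Si apfu

32.77 wt% CaO ÷ 56.077 g/mol = 0.58438 mol, giving 0.58438 Ca and 0.58438 O.
28.16 wt% FeO ÷ 71.844 g/mol = 0.39196 mol, giving 0.39196 Fe and 0.39196 O.
35.38 wt% SiO2 ÷ 60.083 g/mol = 0.58885 mol, giving 0.58885 Si and 1.17770 O.
Oxygen sums to 2.15404; scaling by 12/2.15404 = 5.57093 puts the formula on 12 O.
Si: 0.58885 × 5.57093 = 3.280 atoms per formula unit.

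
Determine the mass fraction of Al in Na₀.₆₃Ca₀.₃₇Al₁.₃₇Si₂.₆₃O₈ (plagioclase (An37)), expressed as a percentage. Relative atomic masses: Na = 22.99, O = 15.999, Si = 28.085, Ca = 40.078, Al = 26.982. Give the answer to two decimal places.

M(Na₀.₆₃Ca₀.₃₇Al₁.₃₇Si₂.₆₃O₈) = 268.133 g/mol.
Al contributes 1.37 × 26.982 = 36.965 g per mole.
36.965/268.133 = 0.1379 → 13.79%.

13.79 weight percent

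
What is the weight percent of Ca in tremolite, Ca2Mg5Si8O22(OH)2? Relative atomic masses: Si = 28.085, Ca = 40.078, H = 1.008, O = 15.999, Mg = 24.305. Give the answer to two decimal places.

M(Ca2Mg5Si8O22(OH)2) = 812.353 g/mol.
Ca contributes 2 × 40.078 = 80.156 g per mole.
80.156/812.353 = 0.0987 → 9.87%.

9.87 weight percent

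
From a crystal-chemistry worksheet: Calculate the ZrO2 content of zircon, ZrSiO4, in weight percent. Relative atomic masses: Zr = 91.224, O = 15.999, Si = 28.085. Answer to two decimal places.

67.22 wt%

Molar mass of ZrSiO4 = 1·91.224 + 1·28.085 + 4·15.999 = 183.305 g/mol.
Each formula unit contains 1 Zr, equivalent to 1/1 = 1.0000 mol ZrO2.
M(ZrO2) = 1×91.224 + 2×15.999 = 123.222 g/mol.
Mass of ZrO2 per formula unit = 1.0000 × 123.222 = 123.222 g.
ZrO2 wt% = 123.222 / 183.305 × 100 = 67.22%.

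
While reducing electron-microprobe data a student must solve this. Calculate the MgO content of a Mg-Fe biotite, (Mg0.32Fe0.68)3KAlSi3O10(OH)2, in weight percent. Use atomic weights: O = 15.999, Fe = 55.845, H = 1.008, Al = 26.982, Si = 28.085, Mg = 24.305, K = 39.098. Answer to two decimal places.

Formula mass = 481.596 g/mol.
0.96 Mg → 0.9600 mol MgO per formula unit; M(MgO) = 40.304, so MgO mass = 38.692 g.
38.692/481.596 × 100 = 8.03 wt%.

8.03 wt%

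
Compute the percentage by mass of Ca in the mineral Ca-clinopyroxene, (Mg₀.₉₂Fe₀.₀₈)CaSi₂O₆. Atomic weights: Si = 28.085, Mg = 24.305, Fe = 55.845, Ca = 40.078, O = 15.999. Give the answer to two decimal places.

M((Mg₀.₉₂Fe₀.₀₈)CaSi₂O₆) = 219.070 g/mol.
Ca contributes 1 × 40.078 = 40.078 g per mole.
40.078/219.070 = 0.1829 → 18.29%.

18.29 mass %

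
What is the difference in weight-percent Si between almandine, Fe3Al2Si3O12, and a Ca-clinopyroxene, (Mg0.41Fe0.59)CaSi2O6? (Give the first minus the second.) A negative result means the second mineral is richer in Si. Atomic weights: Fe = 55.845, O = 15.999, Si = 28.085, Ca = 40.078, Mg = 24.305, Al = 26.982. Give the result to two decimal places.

Si in Fe3Al2Si3O12: molar mass 497.742 g/mol; 3×28.085 = 84.255 g → 16.93 wt%.
Si in (Mg0.41Fe0.59)CaSi2O6: molar mass 235.156 g/mol; 2×28.085 = 56.170 g → 23.89 wt%.
Difference = 16.93 − 23.89 = -6.96 percentage points.

-6.96 percentage points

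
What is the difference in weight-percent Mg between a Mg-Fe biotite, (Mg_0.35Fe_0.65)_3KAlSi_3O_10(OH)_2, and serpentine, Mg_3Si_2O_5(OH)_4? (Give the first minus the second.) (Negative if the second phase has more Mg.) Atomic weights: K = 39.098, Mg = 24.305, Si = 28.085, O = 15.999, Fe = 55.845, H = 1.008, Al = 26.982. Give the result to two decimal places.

-20.98 percentage points

First mineral: 25.520 g Mg in 478.757 g formula = 5.33 wt% Mg.
Second mineral: 72.915 g Mg in 277.108 g formula = 26.31 wt% Mg.
5.33% − 26.31% gives a difference of -20.98 percentage points.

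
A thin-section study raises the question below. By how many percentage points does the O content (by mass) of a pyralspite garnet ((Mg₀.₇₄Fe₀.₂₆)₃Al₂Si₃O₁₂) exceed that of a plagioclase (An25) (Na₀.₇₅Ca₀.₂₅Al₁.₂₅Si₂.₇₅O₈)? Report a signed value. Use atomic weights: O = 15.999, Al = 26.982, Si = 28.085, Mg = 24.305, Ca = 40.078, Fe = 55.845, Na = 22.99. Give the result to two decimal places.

-3.19 percentage points

First mineral: 191.988 g O in 427.723 g formula = 44.89 wt% O.
Second mineral: 127.992 g O in 266.215 g formula = 48.08 wt% O.
44.89% − 48.08% gives a difference of -3.19 percentage points.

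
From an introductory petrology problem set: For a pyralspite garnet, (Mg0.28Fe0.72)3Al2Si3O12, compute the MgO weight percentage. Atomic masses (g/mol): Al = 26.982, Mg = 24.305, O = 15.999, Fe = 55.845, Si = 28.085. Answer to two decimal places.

Molar mass of (Mg0.28Fe0.72)3Al2Si3O12 = 0.84×24.305 + 2.16×55.845 + 2×26.982 + 3×28.085 + 12×15.999 = 471.248 g/mol.
Each formula unit contains 0.84 Mg, equivalent to 0.84/1 = 0.8400 mol MgO.
M(MgO) = 1×24.305 + 1×15.999 = 40.304 g/mol.
Mass of MgO per formula unit = 0.8400 × 40.304 = 33.855 g.
MgO wt% = 33.855 / 471.248 × 100 = 7.18%.

7.18 wt%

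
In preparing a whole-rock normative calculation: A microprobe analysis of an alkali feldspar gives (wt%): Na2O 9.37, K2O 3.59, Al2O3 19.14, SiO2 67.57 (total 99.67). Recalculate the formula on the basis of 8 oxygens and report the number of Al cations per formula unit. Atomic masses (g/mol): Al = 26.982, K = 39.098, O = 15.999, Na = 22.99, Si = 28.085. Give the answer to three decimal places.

1.001 Al apfu

9.37 wt% Na2O ÷ 61.979 g/mol = 0.15118 mol, giving 0.30236 Na and 0.15118 O.
3.59 wt% K2O ÷ 94.195 g/mol = 0.03811 mol, giving 0.07622 K and 0.03811 O.
19.14 wt% Al2O3 ÷ 101.961 g/mol = 0.18772 mol, giving 0.37544 Al and 0.56316 O.
67.57 wt% SiO2 ÷ 60.083 g/mol = 1.12461 mol, giving 1.12461 Si and 2.24922 O.
Oxygen sums to 3.00167; scaling by 8/3.00167 = 2.66518 puts the formula on 8 O.
Al: 0.37544 × 2.66518 = 1.001 atoms per formula unit.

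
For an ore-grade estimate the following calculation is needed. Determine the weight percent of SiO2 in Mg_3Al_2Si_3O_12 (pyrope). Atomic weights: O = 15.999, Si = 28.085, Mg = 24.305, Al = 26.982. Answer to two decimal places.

44.71 wt%

Formula mass = 403.122 g/mol.
3 Si → 3.0000 mol SiO2 per formula unit; M(SiO2) = 60.083, so SiO2 mass = 180.249 g.
180.249/403.122 × 100 = 44.71 wt%.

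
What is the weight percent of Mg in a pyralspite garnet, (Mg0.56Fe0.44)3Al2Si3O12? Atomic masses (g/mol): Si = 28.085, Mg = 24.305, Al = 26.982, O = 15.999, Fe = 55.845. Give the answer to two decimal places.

Molar mass of (Mg0.56Fe0.44)3Al2Si3O12: 1.68·24.305 + 1.32·55.845 + 2·26.982 + 3·28.085 + 12·15.999 = 444.755 g/mol.
Mass of Mg per formula unit: 1.68 × 24.305 = 40.832 g.
Weight fraction Mg = 40.832 / 444.755 = 0.0918.

9.18 mass %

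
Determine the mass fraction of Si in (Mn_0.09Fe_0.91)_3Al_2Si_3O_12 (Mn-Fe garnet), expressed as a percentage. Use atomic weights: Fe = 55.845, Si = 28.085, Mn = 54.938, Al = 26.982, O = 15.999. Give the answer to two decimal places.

16.94 weight percent

Molar mass of (Mn_0.09Fe_0.91)_3Al_2Si_3O_12: 0.27*54.938 + 2.73*55.845 + 2*26.982 + 3*28.085 + 12*15.999 = 497.497 g/mol.
Mass of Si per formula unit: 3 × 28.085 = 84.255 g.
Weight fraction Si = 84.255 / 497.497 = 0.1694.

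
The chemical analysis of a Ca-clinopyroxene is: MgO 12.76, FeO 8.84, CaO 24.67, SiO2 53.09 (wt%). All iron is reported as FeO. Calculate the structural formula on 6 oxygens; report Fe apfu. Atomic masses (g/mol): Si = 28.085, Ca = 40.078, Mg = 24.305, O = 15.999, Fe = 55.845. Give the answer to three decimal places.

0.279 Fe apfu

MgO: 12.76/40.304 = 0.31659 mol → 0.31659 mol Mg, 0.31659 mol O.
FeO: 8.84/71.844 = 0.12304 mol → 0.12304 mol Fe, 0.12304 mol O.
CaO: 24.67/56.077 = 0.43993 mol → 0.43993 mol Ca, 0.43993 mol O.
SiO2: 53.09/60.083 = 0.88361 mol → 0.88361 mol Si, 1.76722 mol O.
Total oxygen = 2.64678 mol. Normalization factor = 6/2.64678 = 2.26691.
Fe per 6 O = 0.12304 × 2.26691 = 0.279.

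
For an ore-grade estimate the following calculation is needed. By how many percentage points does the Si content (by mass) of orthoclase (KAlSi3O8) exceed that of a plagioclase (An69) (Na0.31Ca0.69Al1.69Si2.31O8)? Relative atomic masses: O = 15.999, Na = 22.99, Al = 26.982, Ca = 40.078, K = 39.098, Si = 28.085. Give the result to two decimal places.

6.53 percentage points

Si in KAlSi3O8: molar mass 278.327 g/mol; 3×28.085 = 84.255 g → 30.27 wt%.
Si in Na0.31Ca0.69Al1.69Si2.31O8: molar mass 273.249 g/mol; 2.31×28.085 = 64.876 g → 23.74 wt%.
Difference = 30.27 − 23.74 = 6.53 percentage points.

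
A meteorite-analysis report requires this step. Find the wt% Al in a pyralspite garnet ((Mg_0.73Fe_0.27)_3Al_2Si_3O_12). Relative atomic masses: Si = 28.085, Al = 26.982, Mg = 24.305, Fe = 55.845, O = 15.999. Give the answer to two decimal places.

12.59 mass %

Molar mass of (Mg_0.73Fe_0.27)_3Al_2Si_3O_12: 2.19·24.305 + 0.81·55.845 + 2·26.982 + 3·28.085 + 12·15.999 = 428.669 g/mol.
Mass of Al per formula unit: 2 × 26.982 = 53.964 g.
Weight fraction Al = 53.964 / 428.669 = 0.1259.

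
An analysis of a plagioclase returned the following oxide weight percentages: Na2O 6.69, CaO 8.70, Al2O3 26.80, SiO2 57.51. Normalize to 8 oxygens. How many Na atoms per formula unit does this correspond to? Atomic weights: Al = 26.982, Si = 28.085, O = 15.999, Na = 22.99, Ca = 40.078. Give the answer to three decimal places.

Na2O (M=61.979): mol = 0.10794; Na = 0.21588, O = 0.10794.
CaO (M=56.077): mol = 0.15514; Ca = 0.15514, O = 0.15514.
Al2O3 (M=101.961): mol = 0.26285; Al = 0.52570, O = 0.78855.
SiO2 (M=60.083): mol = 0.95718; Si = 0.95718, O = 1.91436.
ΣO = 2.96599; factor = 8/ΣO = 2.69724.
Na apfu = 0.21588 × 2.69724 = 0.582.

0.582 Na apfu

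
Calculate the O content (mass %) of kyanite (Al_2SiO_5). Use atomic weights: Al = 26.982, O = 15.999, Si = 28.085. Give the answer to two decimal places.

Formula mass = 2×26.982 + 1×28.085 + 5×15.999 = 162.044 g/mol, of which 79.995 g is O.
So O makes up 79.995/162.044 = 0.4937 of the mass, i.e. 49.37%.

49.37 mass %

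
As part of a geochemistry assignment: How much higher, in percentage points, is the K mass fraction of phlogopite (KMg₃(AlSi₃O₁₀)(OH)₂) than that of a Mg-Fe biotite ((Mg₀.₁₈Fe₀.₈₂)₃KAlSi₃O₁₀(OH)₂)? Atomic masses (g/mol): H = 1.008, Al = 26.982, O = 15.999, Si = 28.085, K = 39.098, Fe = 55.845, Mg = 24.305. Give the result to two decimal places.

M(KMg₃(AlSi₃O₁₀)(OH)₂) = 417.254 g/mol, so wt% K = 39.098/417.254 × 100 = 9.37%.
M((Mg₀.₁₈Fe₀.₈₂)₃KAlSi₃O₁₀(OH)₂) = 494.842 g/mol, so wt% K = 39.098/494.842 × 100 = 7.90%.
9.37 − 7.90 = 1.47 pp.

1.47 percentage points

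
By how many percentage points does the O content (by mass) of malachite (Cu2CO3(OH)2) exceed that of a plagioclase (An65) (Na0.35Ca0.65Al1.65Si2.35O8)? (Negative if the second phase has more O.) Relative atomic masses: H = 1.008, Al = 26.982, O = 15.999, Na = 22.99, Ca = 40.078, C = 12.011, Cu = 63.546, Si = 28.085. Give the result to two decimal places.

-10.77 percentage points

O in Cu2CO3(OH)2: molar mass 221.114 g/mol; 5×15.999 = 79.995 g → 36.18 wt%.
O in Na0.35Ca0.65Al1.65Si2.35O8: molar mass 272.609 g/mol; 8×15.999 = 127.992 g → 46.95 wt%.
Difference = 36.18 − 46.95 = -10.77 percentage points.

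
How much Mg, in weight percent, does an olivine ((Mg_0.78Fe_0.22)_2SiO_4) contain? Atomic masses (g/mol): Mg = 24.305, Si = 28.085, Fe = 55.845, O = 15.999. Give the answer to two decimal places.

Molar mass of (Mg_0.78Fe_0.22)_2SiO_4: 1.56×24.305 + 0.44×55.845 + 1×28.085 + 4×15.999 = 154.569 g/mol.
Mass of Mg per formula unit: 1.56 × 24.305 = 37.916 g.
Weight fraction Mg = 37.916 / 154.569 = 0.2453.

24.53 weight percent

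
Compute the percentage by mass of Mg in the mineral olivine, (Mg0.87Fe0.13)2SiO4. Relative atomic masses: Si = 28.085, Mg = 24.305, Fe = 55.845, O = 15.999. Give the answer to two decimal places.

28.40 weight percent

M((Mg0.87Fe0.13)2SiO4) = 148.891 g/mol.
Mg contributes 1.74 × 24.305 = 42.291 g per mole.
42.291/148.891 = 0.2840 → 28.40%.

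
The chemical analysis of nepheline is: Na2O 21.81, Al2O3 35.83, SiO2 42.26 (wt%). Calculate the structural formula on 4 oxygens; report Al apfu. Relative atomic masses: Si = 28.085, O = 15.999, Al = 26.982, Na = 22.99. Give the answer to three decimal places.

0.999 Al apfu

Na2O: 21.81/61.979 = 0.35189 mol → 0.70378 mol Na, 0.35189 mol O.
Al2O3: 35.83/101.961 = 0.35141 mol → 0.70282 mol Al, 1.05423 mol O.
SiO2: 42.26/60.083 = 0.70336 mol → 0.70336 mol Si, 1.40672 mol O.
Total oxygen = 2.81284 mol. Normalization factor = 4/2.81284 = 1.42205.
Al per 4 O = 0.70282 × 1.42205 = 0.999.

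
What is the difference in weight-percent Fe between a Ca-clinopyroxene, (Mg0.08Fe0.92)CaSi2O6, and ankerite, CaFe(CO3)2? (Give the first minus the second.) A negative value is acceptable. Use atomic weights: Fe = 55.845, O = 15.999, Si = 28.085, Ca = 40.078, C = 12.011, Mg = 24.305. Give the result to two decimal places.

M((Mg0.08Fe0.92)CaSi2O6) = 245.564 g/mol, so wt% Fe = 51.377/245.564 × 100 = 20.92%.
M(CaFe(CO3)2) = 215.939 g/mol, so wt% Fe = 55.845/215.939 × 100 = 25.86%.
20.92 − 25.86 = -4.94 pp.

-4.94 percentage points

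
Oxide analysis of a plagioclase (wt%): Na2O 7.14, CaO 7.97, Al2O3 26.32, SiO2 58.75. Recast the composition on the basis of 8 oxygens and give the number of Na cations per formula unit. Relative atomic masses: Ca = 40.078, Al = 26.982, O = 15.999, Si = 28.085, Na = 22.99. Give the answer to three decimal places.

Na2O (M=61.979): mol = 0.11520; Na = 0.23040, O = 0.11520.
CaO (M=56.077): mol = 0.14213; Ca = 0.14213, O = 0.14213.
Al2O3 (M=101.961): mol = 0.25814; Al = 0.51628, O = 0.77442.
SiO2 (M=60.083): mol = 0.97781; Si = 0.97781, O = 1.95562.
ΣO = 2.98737; factor = 8/ΣO = 2.67794.
Na apfu = 0.23040 × 2.67794 = 0.617.

0.617 Na apfu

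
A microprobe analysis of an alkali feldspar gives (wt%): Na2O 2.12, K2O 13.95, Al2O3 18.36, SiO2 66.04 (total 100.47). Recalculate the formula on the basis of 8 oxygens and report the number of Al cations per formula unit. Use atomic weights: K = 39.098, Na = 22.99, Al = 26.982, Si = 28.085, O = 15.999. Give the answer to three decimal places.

Na2O: 2.12/61.979 = 0.03421 mol → 0.06842 mol Na, 0.03421 mol O.
K2O: 13.95/94.195 = 0.14810 mol → 0.29620 mol K, 0.14810 mol O.
Al2O3: 18.36/101.961 = 0.18007 mol → 0.36014 mol Al, 0.54021 mol O.
SiO2: 66.04/60.083 = 1.09915 mol → 1.09915 mol Si, 2.19830 mol O.
Total oxygen = 2.92082 mol. Normalization factor = 8/2.92082 = 2.73896.
Al per 8 O = 0.36014 × 2.73896 = 0.986.

0.986 Al apfu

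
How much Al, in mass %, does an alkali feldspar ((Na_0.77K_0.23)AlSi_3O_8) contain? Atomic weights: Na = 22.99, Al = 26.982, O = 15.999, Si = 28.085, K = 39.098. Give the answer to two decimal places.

10.15 mass %

M((Na_0.77K_0.23)AlSi_3O_8) = 265.924 g/mol.
Al contributes 1 × 26.982 = 26.982 g per mole.
26.982/265.924 = 0.1015 → 10.15%.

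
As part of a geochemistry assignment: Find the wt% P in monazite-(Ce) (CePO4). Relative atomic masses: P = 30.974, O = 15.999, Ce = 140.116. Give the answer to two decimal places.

13.18 weight percent

Formula mass = 1*140.116 + 1*30.974 + 4*15.999 = 235.086 g/mol, of which 30.974 g is P.
So P makes up 30.974/235.086 = 0.1318 of the mass, i.e. 13.18%.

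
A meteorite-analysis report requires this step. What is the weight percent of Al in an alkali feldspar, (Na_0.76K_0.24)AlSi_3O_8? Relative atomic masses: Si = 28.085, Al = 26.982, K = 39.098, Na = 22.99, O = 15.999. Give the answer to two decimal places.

Formula mass = 0.76·22.99 + 0.24·39.098 + 1·26.982 + 3·28.085 + 8·15.999 = 266.085 g/mol, of which 26.982 g is Al.
So Al makes up 26.982/266.085 = 0.1014 of the mass, i.e. 10.14%.

10.14 wt%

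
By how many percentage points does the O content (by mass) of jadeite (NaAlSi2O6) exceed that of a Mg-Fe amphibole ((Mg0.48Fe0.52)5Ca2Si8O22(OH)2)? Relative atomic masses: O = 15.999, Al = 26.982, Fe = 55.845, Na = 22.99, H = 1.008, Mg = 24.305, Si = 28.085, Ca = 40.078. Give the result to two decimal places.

4.56 percentage points

O in NaAlSi2O6: molar mass 202.136 g/mol; 6×15.999 = 95.994 g → 47.49 wt%.
O in (Mg0.48Fe0.52)5Ca2Si8O22(OH)2: molar mass 894.357 g/mol; 24×15.999 = 383.976 g → 42.93 wt%.
Difference = 47.49 − 42.93 = 4.56 percentage points.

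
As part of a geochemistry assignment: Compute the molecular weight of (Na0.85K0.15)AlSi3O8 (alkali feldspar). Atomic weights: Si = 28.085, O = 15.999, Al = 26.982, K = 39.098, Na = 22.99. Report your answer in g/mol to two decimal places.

264.64 g/mol

Na: 0.85 × 22.99 = 19.5415
K: 0.15 × 39.098 = 5.8647
Al: 1 × 26.982 = 26.9820
Si: 3 × 28.085 = 84.2550
O: 8 × 15.999 = 127.9920
Summing the contributions gives the formula mass.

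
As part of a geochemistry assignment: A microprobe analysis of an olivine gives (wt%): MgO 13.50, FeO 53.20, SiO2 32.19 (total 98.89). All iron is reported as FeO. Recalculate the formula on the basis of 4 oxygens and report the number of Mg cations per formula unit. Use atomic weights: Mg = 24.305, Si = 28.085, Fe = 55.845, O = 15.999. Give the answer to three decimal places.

MgO (M=40.304): mol = 0.33495; Mg = 0.33495, O = 0.33495.
FeO (M=71.844): mol = 0.74049; Fe = 0.74049, O = 0.74049.
SiO2 (M=60.083): mol = 0.53576; Si = 0.53576, O = 1.07152.
ΣO = 2.14696; factor = 4/ΣO = 1.86310.
Mg apfu = 0.33495 × 1.86310 = 0.624.

0.624 Mg apfu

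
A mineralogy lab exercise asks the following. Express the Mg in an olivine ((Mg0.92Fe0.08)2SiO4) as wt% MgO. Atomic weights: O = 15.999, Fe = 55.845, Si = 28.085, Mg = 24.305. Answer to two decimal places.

Molar mass of (Mg0.92Fe0.08)2SiO4 = 1.84*24.305 + 0.16*55.845 + 1*28.085 + 4*15.999 = 145.737 g/mol.
Each formula unit contains 1.84 Mg, equivalent to 1.84/1 = 1.8400 mol MgO.
M(MgO) = 1×24.305 + 1×15.999 = 40.304 g/mol.
Mass of MgO per formula unit = 1.8400 × 40.304 = 74.159 g.
MgO wt% = 74.159 / 145.737 × 100 = 50.89%.

50.89 wt%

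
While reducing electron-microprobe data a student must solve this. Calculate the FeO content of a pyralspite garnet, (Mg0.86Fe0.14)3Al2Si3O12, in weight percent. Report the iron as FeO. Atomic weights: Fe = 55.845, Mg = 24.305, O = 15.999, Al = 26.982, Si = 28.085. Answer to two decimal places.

7.25 wt%

Formula mass = 416.369 g/mol.
0.42 Fe → 0.4200 mol FeO per formula unit; M(FeO) = 71.844, so FeO mass = 30.174 g.
30.174/416.369 × 100 = 7.25 wt%.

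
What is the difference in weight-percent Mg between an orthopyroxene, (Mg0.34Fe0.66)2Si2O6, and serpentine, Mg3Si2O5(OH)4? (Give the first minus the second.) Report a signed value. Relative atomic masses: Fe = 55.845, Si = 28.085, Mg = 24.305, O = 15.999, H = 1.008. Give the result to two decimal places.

-19.49 percentage points

M((Mg0.34Fe0.66)2Si2O6) = 242.407 g/mol, so wt% Mg = 16.527/242.407 × 100 = 6.82%.
M(Mg3Si2O5(OH)4) = 277.108 g/mol, so wt% Mg = 72.915/277.108 × 100 = 26.31%.
6.82 − 26.31 = -19.49 pp.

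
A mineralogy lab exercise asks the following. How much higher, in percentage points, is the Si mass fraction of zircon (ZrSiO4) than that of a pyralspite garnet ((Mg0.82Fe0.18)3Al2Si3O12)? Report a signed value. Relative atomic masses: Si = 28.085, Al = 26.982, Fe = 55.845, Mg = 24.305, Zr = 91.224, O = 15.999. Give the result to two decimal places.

-4.73 percentage points

Si in ZrSiO4: molar mass 183.305 g/mol; 1×28.085 = 28.085 g → 15.32 wt%.
Si in (Mg0.82Fe0.18)3Al2Si3O12: molar mass 420.154 g/mol; 3×28.085 = 84.255 g → 20.05 wt%.
Difference = 15.32 − 20.05 = -4.73 percentage points.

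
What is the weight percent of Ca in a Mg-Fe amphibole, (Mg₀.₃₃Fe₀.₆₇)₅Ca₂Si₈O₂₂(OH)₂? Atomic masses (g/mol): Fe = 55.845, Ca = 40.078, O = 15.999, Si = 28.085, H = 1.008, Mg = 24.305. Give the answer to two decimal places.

Molar mass of (Mg₀.₃₃Fe₀.₆₇)₅Ca₂Si₈O₂₂(OH)₂: 1.65·24.305 + 3.35·55.845 + 2·40.078 + 8·28.085 + 24·15.999 + 2·1.008 = 918.012 g/mol.
Mass of Ca per formula unit: 2 × 40.078 = 80.156 g.
Weight fraction Ca = 80.156 / 918.012 = 0.0873.

8.73 wt%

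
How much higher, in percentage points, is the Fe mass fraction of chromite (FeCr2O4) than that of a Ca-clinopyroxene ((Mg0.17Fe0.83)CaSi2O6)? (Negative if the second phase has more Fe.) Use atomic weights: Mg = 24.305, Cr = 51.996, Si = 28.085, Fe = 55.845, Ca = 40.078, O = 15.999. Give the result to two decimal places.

5.85 percentage points

First mineral: 55.845 g Fe in 223.833 g formula = 24.95 wt% Fe.
Second mineral: 46.351 g Fe in 242.725 g formula = 19.10 wt% Fe.
24.95% − 19.10% gives a difference of 5.85 percentage points.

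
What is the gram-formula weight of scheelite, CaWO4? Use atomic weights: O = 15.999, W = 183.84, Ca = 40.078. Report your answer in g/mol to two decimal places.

287.91 g/mol

Ca: 1 × 40.078 = 40.0780
W: 1 × 183.84 = 183.8400
O: 4 × 15.999 = 63.9960
Summing the contributions gives the formula mass.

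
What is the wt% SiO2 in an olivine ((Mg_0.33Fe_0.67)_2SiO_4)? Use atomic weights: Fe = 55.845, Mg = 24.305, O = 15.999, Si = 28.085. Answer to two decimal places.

32.84 wt%

Molar mass of (Mg_0.33Fe_0.67)_2SiO_4 = 0.66*24.305 + 1.34*55.845 + 1*28.085 + 4*15.999 = 182.955 g/mol.
Each formula unit contains 1 Si, equivalent to 1/1 = 1.0000 mol SiO2.
M(SiO2) = 1×28.085 + 2×15.999 = 60.083 g/mol.
Mass of SiO2 per formula unit = 1.0000 × 60.083 = 60.083 g.
SiO2 wt% = 60.083 / 182.955 × 100 = 32.84%.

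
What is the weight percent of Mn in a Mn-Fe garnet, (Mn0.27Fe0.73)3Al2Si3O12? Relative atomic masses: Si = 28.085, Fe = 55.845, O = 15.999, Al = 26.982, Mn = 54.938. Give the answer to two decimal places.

M((Mn0.27Fe0.73)3Al2Si3O12) = 497.007 g/mol.
Mn contributes 0.81 × 54.938 = 44.500 g per mole.
44.500/497.007 = 0.0895 → 8.95%.

8.95 weight percent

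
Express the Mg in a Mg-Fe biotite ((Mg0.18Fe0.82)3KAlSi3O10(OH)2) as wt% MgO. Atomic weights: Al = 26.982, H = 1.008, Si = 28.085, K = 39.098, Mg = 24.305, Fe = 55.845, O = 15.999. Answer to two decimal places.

Formula mass = 494.842 g/mol.
0.54 Mg → 0.5400 mol MgO per formula unit; M(MgO) = 40.304, so MgO mass = 21.764 g.
21.764/494.842 × 100 = 4.40 wt%.

4.40 wt%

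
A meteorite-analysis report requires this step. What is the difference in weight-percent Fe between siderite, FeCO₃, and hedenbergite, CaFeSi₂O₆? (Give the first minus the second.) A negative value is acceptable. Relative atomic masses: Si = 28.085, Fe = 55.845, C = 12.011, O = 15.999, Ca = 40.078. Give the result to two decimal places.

M(FeCO₃) = 115.853 g/mol, so wt% Fe = 55.845/115.853 × 100 = 48.20%.
M(CaFeSi₂O₆) = 248.087 g/mol, so wt% Fe = 55.845/248.087 × 100 = 22.51%.
48.20 − 22.51 = 25.69 pp.

25.69 percentage points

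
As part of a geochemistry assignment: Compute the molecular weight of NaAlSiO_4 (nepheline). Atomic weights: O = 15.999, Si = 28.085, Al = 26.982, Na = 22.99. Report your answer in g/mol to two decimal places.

M = 1·22.99 + 1·26.982 + 1·28.085 + 4·15.999

142.05 g/mol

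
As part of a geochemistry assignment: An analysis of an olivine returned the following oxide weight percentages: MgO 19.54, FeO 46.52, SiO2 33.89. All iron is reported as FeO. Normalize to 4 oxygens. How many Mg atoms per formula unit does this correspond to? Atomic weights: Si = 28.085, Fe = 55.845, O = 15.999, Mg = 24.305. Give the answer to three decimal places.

0.858 Mg apfu

MgO (M=40.304): mol = 0.48482; Mg = 0.48482, O = 0.48482.
FeO (M=71.844): mol = 0.64751; Fe = 0.64751, O = 0.64751.
SiO2 (M=60.083): mol = 0.56405; Si = 0.56405, O = 1.12810.
ΣO = 2.26043; factor = 4/ΣO = 1.76957.
Mg apfu = 0.48482 × 1.76957 = 0.858.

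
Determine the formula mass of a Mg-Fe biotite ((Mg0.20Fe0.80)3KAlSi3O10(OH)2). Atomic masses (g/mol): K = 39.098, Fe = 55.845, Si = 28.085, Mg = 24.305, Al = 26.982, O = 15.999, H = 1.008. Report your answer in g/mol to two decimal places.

492.95 g/mol

The formula mass is the sum 0.60×24.305 + 2.40×55.845 + 1×39.098 + 1×26.982 + 3×28.085 + 12×15.999 + 2×1.008.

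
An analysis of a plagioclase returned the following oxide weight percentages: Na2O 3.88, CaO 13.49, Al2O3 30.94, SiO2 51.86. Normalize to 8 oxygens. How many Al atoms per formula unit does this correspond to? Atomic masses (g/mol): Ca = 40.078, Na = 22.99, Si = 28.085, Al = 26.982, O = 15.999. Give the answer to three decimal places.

Na2O (M=61.979): mol = 0.06260; Na = 0.12520, O = 0.06260.
CaO (M=56.077): mol = 0.24056; Ca = 0.24056, O = 0.24056.
Al2O3 (M=101.961): mol = 0.30345; Al = 0.60690, O = 0.91035.
SiO2 (M=60.083): mol = 0.86314; Si = 0.86314, O = 1.72628.
ΣO = 2.93979; factor = 8/ΣO = 2.72128.
Al apfu = 0.60690 × 2.72128 = 1.652.

1.652 Al apfu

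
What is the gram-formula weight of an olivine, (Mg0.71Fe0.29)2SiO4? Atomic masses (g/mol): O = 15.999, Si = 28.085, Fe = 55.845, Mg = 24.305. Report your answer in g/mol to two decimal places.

Mg: 1.42 × 24.305 = 34.5131
Fe: 0.58 × 55.845 = 32.3901
Si: 1 × 28.085 = 28.0850
O: 4 × 15.999 = 63.9960
Summing the contributions gives the formula mass.

158.98 g/mol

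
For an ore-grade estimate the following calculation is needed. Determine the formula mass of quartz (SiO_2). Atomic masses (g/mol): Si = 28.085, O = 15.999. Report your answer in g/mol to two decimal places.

M = 1(28.085) + 2(15.999)

60.08 g/mol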